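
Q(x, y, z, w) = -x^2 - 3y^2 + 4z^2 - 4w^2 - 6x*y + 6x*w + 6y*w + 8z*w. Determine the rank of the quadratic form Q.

4

The symmetric matrix is A = [[-1, -3, 0, 3], [-3, -3, 0, 3], [0, 0, 4, 4], [3, 3, 4, -4]].
Row-reducing A symmetrically gives the diagonal entries -1, 6, 4, -5.
So there are 2 positive, 2 negative pivots.
The rank is the number of nonzero pivots: 4.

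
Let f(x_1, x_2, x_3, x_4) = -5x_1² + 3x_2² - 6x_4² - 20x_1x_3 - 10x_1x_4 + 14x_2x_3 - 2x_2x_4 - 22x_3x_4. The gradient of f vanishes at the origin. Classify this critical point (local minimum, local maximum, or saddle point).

The Hessian at the origin is H = [[-10, 0, -20, -10], [0, 6, 14, -2], [-20, 14, 0, -22], [-10, -2, -22, -12]].
Symmetric row and column elimination reduces H to a congruent diagonal form with pivots -10, 6, 22/3, -40/11.
That gives 2 positive, 2 negative pivots.
H is indefinite, so the origin is a saddle point.

saddle point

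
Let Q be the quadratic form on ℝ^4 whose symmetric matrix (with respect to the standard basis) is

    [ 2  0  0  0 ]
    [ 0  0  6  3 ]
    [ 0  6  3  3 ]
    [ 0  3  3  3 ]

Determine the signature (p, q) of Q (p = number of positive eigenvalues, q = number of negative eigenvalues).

By Sylvester's law of inertia any congruent diagonalization of A has 3 positive, 1 negative and 0 zero entries.

(3, 1)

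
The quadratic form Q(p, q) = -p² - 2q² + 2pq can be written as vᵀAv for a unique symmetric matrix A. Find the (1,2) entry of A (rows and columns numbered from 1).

The coefficient of p·q in Q is 2. For a symmetric A this equals A[1,2] + A[2,1] = 2·A[1,2].
So A[1,2] = 2/2 = 1.

1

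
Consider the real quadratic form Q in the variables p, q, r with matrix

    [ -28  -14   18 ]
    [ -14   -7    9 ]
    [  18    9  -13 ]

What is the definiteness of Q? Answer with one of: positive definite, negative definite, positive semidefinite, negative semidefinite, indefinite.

negative semidefinite

Row-reducing A symmetrically gives the diagonal entries -28, 0, -10/7.
That gives 2 negative, 1 zero pivots.
Hence Q is negative semidefinite.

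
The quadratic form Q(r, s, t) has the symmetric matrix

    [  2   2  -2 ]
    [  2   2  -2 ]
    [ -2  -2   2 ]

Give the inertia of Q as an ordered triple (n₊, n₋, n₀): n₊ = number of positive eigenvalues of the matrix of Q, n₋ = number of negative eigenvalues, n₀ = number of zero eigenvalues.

(1, 0, 2)

Row-reducing A symmetrically gives the diagonal entries 2, 0, 0.
So there are 1 positive, 2 zero pivots.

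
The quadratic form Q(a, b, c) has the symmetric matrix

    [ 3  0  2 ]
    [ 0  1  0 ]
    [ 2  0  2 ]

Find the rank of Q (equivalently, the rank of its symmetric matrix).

3

Applying the same elementary operations to the rows and columns of A produces a congruent diagonal matrix with entries 3, 1, 2/3.
That gives 3 positive pivots.
The rank is the number of nonzero pivots: 3.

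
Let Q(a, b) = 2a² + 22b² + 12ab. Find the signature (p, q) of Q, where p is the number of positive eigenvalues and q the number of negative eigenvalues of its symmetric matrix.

(2, 0)

The associated matrix is A = [[2, 6], [6, 22]].
Congruent diagonalization of A (simultaneous row and column reduction) yields pivots 2, 4.
That gives 2 positive pivots.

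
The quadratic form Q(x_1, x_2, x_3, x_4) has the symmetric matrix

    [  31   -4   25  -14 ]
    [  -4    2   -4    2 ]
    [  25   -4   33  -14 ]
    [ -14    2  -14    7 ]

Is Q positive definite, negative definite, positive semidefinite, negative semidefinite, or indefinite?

Leading principal minors: Δ_1 = 31, Δ_2 = 46, Δ_3 = 572, Δ_4 = 60.
All leading principal minors are positive, so by Sylvester's criterion Q is positive definite.

positive definite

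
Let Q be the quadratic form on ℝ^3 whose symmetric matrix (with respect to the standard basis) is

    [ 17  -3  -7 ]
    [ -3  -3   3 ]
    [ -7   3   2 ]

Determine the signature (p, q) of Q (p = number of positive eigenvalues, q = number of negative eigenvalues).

Congruent diagonalization of A (simultaneous row and column reduction) yields pivots 17, -60/17, 0.
That gives 1 positive, 1 negative, 1 zero pivots.

(1, 1)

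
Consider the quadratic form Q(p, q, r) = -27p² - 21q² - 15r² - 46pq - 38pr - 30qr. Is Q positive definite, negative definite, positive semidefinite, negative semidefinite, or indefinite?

negative definite

Write A = [[-27, -23, -19], [-23, -21, -15], [-19, -15, -15]].
Congruent diagonalization of A (simultaneous row and column reduction) yields pivots -27, -38/27, -12/19.
So there are 3 negative pivots.
Hence Q is negative definite.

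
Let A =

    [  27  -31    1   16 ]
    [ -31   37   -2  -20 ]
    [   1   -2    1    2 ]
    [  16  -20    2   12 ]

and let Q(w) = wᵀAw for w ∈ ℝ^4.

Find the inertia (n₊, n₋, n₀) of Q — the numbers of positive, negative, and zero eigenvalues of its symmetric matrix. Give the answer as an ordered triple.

Symmetric row and column elimination reduces A to a congruent diagonal form with pivots 27, 38/27, 17/38, 4/17.
Counting signs: 4 positive.

(4, 0, 0)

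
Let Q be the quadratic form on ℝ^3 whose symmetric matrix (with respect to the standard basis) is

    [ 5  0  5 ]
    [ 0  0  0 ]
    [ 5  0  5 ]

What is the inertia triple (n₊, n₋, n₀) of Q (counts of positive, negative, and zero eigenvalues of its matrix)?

Row-reducing A symmetrically gives the diagonal entries 5, 0, 0.
That gives 1 positive, 2 zero pivots.

(1, 0, 2)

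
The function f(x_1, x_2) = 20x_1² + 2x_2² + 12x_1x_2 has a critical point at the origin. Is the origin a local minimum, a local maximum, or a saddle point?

The Hessian at the origin is H = [[40, 12], [12, 4]].
det H = 40·4 − (12)² = 16 > 0 and H[1,1] = 40 > 0, so H is positive definite.
Therefore the origin is a local minimum.

local minimum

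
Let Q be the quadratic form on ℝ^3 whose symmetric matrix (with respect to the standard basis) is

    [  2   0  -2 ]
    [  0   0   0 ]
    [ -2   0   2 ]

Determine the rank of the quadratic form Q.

1

Symmetric row and column elimination reduces A to a congruent diagonal form with pivots 2, 0, 0.
Counting signs: 1 positive, 2 zero.
The rank is the number of nonzero pivots: 1.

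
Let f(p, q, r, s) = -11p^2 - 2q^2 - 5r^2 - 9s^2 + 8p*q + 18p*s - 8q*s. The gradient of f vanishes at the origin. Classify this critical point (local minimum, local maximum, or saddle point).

The Hessian at the origin is H = [[-22, 8, 0, 18], [8, -4, 0, -8], [0, 0, -10, 0], [18, -8, 0, -18]].
Applying the same elementary operations to the rows and columns of H produces a congruent diagonal matrix with entries -22, -12/11, -10, -4/3.
That gives 4 negative pivots.
H is negative definite, so the origin is a strict local maximum.

local maximum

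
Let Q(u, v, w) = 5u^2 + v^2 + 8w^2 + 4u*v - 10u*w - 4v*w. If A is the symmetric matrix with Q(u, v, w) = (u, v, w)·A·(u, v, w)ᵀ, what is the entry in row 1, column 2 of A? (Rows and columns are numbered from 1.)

2

The coefficient of u·v in Q is 4. For a symmetric A this equals A[1,2] + A[2,1] = 2·A[1,2].
So A[1,2] = 4/2 = 2.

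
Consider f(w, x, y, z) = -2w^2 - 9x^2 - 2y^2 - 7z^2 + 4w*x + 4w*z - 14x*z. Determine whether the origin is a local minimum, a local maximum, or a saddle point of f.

local maximum

The Hessian at the origin is H = [[-4, 4, 0, 4], [4, -18, 0, -14], [0, 0, -4, 0], [4, -14, 0, -14]].
Applying the same elementary operations to the rows and columns of H produces a congruent diagonal matrix with entries -4, -14, -4, -20/7.
So there are 4 negative pivots.
H is negative definite, so the origin is a strict local maximum.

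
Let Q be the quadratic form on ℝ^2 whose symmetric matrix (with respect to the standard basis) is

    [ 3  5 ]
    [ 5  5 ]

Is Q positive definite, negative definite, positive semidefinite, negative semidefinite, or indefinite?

indefinite

For the 2×2 matrix [[3, 5], [5, 5]]: det = 3·5 − (5)² = -10, trace = 8.
det < 0 so the eigenvalues have opposite signs; the form is indefinite.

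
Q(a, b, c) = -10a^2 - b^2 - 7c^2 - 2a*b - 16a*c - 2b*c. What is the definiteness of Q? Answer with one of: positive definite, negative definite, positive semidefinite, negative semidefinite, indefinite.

The symmetric matrix of Q is A = [[-10, -1, -8], [-1, -1, -1], [-8, -1, -7]].
Leading principal minors: Δ_1 = -10, Δ_2 = 9, Δ_3 = -5.
The signs alternate starting with Δ_1 < 0, so by Sylvester's criterion Q is negative definite.

negative definite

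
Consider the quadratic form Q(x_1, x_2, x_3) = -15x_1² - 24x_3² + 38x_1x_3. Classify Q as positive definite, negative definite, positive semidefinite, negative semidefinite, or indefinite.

indefinite

Write A = [[-15, 0, 19], [0, 0, 0], [19, 0, -24]].
Applying the same elementary operations to the rows and columns of A produces a congruent diagonal matrix with entries -15, 0, 1/15.
So there are 1 positive, 1 negative, 1 zero pivots.
Hence Q is indefinite.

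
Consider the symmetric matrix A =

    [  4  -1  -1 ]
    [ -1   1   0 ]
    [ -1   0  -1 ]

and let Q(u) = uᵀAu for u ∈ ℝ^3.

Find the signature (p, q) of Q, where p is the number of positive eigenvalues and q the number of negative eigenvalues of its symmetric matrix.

(2, 1)

Symmetric row and column elimination reduces A to a congruent diagonal form with pivots 4, 3/4, -4/3.
So there are 2 positive, 1 negative pivots.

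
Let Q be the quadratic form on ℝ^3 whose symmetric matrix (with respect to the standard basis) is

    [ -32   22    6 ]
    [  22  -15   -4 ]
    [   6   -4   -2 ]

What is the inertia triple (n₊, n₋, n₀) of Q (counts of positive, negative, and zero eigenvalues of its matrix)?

Applying the same elementary operations to the rows and columns of A produces a congruent diagonal matrix with entries -32, 1/8, -1.
Counting signs: 1 positive, 2 negative.

(1, 2, 0)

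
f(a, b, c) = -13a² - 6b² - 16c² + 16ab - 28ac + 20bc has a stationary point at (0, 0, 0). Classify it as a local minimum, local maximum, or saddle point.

saddle point

The Hessian at the origin is H = [[-26, 16, -28], [16, -12, 20], [-28, 20, -32]].
An LDLᵀ factorisation of H has diagonal entries -26, -28/13, 12/7.
That gives 1 positive, 2 negative pivots.
H is indefinite, so the origin is a saddle point.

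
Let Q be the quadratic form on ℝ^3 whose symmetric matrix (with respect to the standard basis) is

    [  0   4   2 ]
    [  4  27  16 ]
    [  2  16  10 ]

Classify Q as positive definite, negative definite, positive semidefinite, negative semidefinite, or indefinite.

A is congruent to a diagonal matrix with 2 positive, 1 negative and 0 zero entries, so Q is indefinite.

indefinite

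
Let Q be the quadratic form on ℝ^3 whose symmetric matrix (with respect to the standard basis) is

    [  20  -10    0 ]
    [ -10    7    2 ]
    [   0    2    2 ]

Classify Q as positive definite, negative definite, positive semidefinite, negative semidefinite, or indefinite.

Applying the same elementary operations to the rows and columns of A produces a congruent diagonal matrix with entries 20, 2, 0.
So there are 2 positive, 1 zero pivots.
Hence Q is positive semidefinite.

positive semidefinite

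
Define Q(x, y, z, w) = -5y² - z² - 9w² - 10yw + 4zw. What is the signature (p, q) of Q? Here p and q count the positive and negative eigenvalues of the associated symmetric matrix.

Write A = [[0, 0, 0, 0], [0, -5, 0, -5], [0, 0, -1, 2], [0, -5, 2, -9]].
Congruent diagonalization of A (simultaneous row and column reduction) yields pivots 0, -5, -1, 0.
Counting signs: 2 negative, 2 zero.

(0, 2)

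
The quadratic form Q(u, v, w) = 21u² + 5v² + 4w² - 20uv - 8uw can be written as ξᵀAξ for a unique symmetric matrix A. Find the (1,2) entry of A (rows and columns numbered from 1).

-10

The coefficient of u·v in Q is -20. For a symmetric A this equals A[1,2] + A[2,1] = 2·A[1,2].
So A[1,2] = -20/2 = -10.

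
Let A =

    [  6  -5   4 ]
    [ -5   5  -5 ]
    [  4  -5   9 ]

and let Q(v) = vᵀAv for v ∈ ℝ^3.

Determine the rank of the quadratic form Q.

3

An LDLᵀ factorisation of A has diagonal entries 6, 5/6, 3.
So there are 3 positive pivots.
The rank is the number of nonzero pivots: 3.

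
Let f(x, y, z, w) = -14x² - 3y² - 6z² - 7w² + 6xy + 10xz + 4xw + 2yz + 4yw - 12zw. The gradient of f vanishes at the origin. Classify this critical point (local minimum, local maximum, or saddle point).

The Hessian at the origin is H = [[-28, 6, 10, 4], [6, -6, 2, 4], [10, 2, -12, -12], [4, 4, -12, -14]].
Symmetric row and column elimination reduces H to a congruent diagonal form with pivots -28, -33/7, -158/33, -10/79.
Counting signs: 4 negative.
H is negative definite, so the origin is a strict local maximum.

local maximum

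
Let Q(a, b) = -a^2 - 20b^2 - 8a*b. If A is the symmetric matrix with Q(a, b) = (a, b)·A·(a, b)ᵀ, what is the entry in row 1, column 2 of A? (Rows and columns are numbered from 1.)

The coefficient of a·b in Q is -8. For a symmetric A this equals A[1,2] + A[2,1] = 2·A[1,2].
So A[1,2] = -8/2 = -4.

-4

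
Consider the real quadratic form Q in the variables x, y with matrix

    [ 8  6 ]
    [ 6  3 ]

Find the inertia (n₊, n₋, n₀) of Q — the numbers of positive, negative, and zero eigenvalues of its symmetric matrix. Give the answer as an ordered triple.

Congruent diagonalization of A (simultaneous row and column reduction) yields pivots 8, -3/2.
Counting signs: 1 positive, 1 negative.

(1, 1, 0)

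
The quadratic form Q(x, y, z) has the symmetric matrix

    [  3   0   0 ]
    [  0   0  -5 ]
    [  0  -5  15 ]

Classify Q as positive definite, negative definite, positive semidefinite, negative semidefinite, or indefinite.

A is congruent to a diagonal matrix with 2 positive, 1 negative and 0 zero entries, so Q is indefinite.

indefinite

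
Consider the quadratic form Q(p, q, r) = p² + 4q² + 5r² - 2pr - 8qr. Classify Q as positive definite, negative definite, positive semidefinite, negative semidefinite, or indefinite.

positive semidefinite

The associated matrix is A = [[1, 0, -1], [0, 4, -4], [-1, -4, 5]].
Symmetric row and column elimination reduces A to a congruent diagonal form with pivots 1, 4, 0.
Counting signs: 2 positive, 1 zero.
Hence Q is positive semidefinite.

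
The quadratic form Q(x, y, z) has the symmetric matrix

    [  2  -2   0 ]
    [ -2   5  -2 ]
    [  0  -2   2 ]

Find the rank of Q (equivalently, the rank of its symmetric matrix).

Symmetric row and column elimination reduces A to a congruent diagonal form with pivots 2, 3, 2/3.
Counting signs: 3 positive.
The rank is the number of nonzero pivots: 3.

3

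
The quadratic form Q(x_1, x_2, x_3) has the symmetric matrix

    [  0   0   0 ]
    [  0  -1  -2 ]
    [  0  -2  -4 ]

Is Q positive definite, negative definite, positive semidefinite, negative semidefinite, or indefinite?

Applying the same elementary operations to the rows and columns of A produces a congruent diagonal matrix with entries 0, -1, 0.
Counting signs: 1 negative, 2 zero.
Hence Q is negative semidefinite.

negative semidefinite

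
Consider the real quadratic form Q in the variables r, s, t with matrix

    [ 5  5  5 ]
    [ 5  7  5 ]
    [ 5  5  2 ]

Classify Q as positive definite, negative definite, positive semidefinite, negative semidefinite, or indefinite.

Row-reducing A symmetrically gives the diagonal entries 5, 2, -3.
That gives 2 positive, 1 negative pivots.
Hence Q is indefinite.

indefinite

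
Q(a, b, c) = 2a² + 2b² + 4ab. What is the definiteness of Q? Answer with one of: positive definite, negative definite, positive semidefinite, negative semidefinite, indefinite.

positive semidefinite

The symmetric matrix is A = [[2, 2, 0], [2, 2, 0], [0, 0, 0]].
Symmetric row and column elimination reduces A to a congruent diagonal form with pivots 2, 0, 0.
So there are 1 positive, 2 zero pivots.
Hence Q is positive semidefinite.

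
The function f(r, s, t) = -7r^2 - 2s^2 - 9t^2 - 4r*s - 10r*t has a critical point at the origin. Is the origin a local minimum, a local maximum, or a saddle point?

The Hessian at the origin is H = [[-14, -4, -10], [-4, -4, 0], [-10, 0, -18]].
Congruent diagonalization of H (simultaneous row and column reduction) yields pivots -14, -20/7, -8.
That gives 3 negative pivots.
H is negative definite, so the origin is a strict local maximum.

local maximum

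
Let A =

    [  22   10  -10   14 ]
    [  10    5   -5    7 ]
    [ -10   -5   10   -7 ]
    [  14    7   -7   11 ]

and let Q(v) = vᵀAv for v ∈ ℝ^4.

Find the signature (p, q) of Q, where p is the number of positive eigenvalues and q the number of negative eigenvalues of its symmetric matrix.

Congruent diagonalization of A (simultaneous row and column reduction) yields pivots 22, 5/11, 5, 6/5.
So there are 4 positive pivots.

(4, 0)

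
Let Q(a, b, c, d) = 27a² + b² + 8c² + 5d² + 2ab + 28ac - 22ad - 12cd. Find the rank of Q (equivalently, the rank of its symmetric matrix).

The associated matrix is A = [[27, 1, 14, -11], [1, 1, 0, 0], [14, 0, 8, -6], [-11, 0, -6, 5]].
Applying the same elementary operations to the rows and columns of A produces a congruent diagonal matrix with entries 27, 26/27, 6/13, 1/3.
That gives 4 positive pivots.
The rank is the number of nonzero pivots: 4.

4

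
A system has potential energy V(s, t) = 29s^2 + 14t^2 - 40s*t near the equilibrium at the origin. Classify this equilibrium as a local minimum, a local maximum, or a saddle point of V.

The Hessian at the origin is H = [[58, -40], [-40, 28]].
det H = 58·28 − (-40)² = 24 > 0 and H[1,1] = 58 > 0, so H is positive definite.
Therefore the origin is a local minimum.

local minimum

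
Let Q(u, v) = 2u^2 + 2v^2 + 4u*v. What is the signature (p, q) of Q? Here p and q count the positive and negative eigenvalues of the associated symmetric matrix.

The symmetric matrix is A = [[2, 2], [2, 2]].
Applying the same elementary operations to the rows and columns of A produces a congruent diagonal matrix with entries 2, 0.
That gives 1 positive, 1 zero pivots.

(1, 0)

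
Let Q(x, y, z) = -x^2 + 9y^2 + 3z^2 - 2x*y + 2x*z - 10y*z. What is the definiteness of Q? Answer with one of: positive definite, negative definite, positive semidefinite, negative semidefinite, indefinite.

indefinite

The symmetric matrix is A = [[-1, -1, 1], [-1, 9, -5], [1, -5, 3]].
Applying the same elementary operations to the rows and columns of A produces a congruent diagonal matrix with entries -1, 10, 2/5.
So there are 2 positive, 1 negative pivots.
Hence Q is indefinite.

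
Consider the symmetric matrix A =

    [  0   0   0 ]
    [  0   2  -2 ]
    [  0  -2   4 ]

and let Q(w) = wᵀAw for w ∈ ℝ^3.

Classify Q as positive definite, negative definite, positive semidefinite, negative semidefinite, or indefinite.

Row-reducing A symmetrically gives the diagonal entries 0, 2, 2.
So there are 2 positive, 1 zero pivots.
Hence Q is positive semidefinite.

positive semidefinite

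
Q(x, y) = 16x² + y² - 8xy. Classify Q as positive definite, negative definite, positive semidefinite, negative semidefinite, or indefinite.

positive semidefinite

Write A = [[16, -4], [-4, 1]].
Applying the same elementary operations to the rows and columns of A produces a congruent diagonal matrix with entries 16, 0.
Counting signs: 1 positive, 1 zero.
Hence Q is positive semidefinite.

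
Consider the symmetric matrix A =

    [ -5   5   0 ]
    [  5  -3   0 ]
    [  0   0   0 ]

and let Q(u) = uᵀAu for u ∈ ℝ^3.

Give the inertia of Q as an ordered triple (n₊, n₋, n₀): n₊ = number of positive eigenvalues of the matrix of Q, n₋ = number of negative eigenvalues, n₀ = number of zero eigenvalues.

(1, 1, 1)

Applying the same elementary operations to the rows and columns of A produces a congruent diagonal matrix with entries -5, 2, 0.
So there are 1 positive, 1 negative, 1 zero pivots.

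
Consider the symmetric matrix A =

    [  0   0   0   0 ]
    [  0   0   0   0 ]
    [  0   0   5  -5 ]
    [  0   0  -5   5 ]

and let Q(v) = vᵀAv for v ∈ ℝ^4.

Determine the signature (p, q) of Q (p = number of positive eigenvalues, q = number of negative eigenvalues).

(1, 0)

Row-reducing A symmetrically gives the diagonal entries 0, 0, 5, 0.
Counting signs: 1 positive, 3 zero.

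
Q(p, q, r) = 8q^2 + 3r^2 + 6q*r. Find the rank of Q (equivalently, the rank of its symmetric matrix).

2

The symmetric matrix is A = [[0, 0, 0], [0, 8, 3], [0, 3, 3]].
Symmetric row and column elimination reduces A to a congruent diagonal form with pivots 0, 8, 15/8.
Counting signs: 2 positive, 1 zero.
The rank is the number of nonzero pivots: 2.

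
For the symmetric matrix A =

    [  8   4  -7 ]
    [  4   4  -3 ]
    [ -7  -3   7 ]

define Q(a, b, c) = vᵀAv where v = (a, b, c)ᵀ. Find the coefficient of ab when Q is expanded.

The coefficient of ab is A[1,2] + A[2,1] = 2·4 = 8.

8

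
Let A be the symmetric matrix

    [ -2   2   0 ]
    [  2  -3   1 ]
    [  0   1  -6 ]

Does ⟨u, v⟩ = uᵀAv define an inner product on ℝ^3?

Leading principal minors: Δ_1 = -2, Δ_2 = 2, Δ_3 = -10.
The signs alternate starting with Δ_1 < 0, so by Sylvester's criterion Q is negative definite.
⟨·,·⟩ is an inner product exactly when A is positive definite.

no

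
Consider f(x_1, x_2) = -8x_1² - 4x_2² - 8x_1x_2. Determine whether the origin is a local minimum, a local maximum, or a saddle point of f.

The Hessian at the origin is H = [[-16, -8], [-8, -8]].
det H = -16·-8 − (-8)² = 64 > 0 and H[1,1] = -16 < 0, so H is negative definite.
Therefore the origin is a local maximum.

local maximum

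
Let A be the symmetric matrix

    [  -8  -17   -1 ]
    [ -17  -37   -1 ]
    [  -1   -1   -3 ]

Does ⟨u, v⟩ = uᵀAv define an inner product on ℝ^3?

Leading principal minors: Δ_1 = -8, Δ_2 = 7, Δ_3 = -10.
The signs alternate starting with Δ_1 < 0, so by Sylvester's criterion Q is negative definite.
⟨·,·⟩ is an inner product exactly when A is positive definite.

no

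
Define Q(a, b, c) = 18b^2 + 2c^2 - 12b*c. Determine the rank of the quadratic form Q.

1

The associated matrix is A = [[0, 0, 0], [0, 18, -6], [0, -6, 2]].
Applying the same elementary operations to the rows and columns of A produces a congruent diagonal matrix with entries 0, 18, 0.
Counting signs: 1 positive, 2 zero.
The rank is the number of nonzero pivots: 1.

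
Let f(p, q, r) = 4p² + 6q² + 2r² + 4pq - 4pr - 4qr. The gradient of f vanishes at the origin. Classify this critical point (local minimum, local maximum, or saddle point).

local minimum

The Hessian at the origin is H = [[8, 4, -4], [4, 12, -4], [-4, -4, 4]].
Row-reducing H symmetrically gives the diagonal entries 8, 10, 8/5.
So there are 3 positive pivots.
H is positive definite, so the origin is a strict local minimum.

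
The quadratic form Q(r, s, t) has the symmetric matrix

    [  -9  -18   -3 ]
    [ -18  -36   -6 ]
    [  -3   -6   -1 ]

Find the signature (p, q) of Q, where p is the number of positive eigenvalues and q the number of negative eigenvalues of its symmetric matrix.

(0, 1)

Congruent diagonalization of A (simultaneous row and column reduction) yields pivots -9, 0, 0.
That gives 1 negative, 2 zero pivots.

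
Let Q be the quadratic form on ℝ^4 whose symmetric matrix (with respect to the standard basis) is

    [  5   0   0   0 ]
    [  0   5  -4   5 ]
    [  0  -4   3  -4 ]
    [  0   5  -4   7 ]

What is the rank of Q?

An LDLᵀ factorisation of A has diagonal entries 5, 5, -1/5, 2.
Counting signs: 3 positive, 1 negative.
The rank is the number of nonzero pivots: 4.

4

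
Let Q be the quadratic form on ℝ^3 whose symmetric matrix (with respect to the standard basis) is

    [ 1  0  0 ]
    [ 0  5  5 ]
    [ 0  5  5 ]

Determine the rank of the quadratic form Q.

Row-reducing A symmetrically gives the diagonal entries 1, 5, 0.
So there are 2 positive, 1 zero pivots.
The rank is the number of nonzero pivots: 2.

2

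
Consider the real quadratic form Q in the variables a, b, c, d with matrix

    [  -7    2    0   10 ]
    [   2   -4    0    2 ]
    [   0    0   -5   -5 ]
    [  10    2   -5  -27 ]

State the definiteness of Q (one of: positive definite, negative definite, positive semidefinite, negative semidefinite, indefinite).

Leading principal minors: Δ_1 = -7, Δ_2 = 24, Δ_3 = -120, Δ_4 = 100.
The signs alternate starting with Δ_1 < 0, so by Sylvester's criterion Q is negative definite.

negative definite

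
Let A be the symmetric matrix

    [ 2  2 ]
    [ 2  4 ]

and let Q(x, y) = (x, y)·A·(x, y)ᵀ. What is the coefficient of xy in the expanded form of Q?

The coefficient of xy is A[1,2] + A[2,1] = 2·2 = 4.

4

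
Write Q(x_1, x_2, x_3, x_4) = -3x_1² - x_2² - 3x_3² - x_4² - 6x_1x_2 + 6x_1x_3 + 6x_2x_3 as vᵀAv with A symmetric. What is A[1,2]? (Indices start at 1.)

-3

The coefficient of x_1·x_2 in Q is -6. For a symmetric A this equals A[1,2] + A[2,1] = 2·A[1,2].
So A[1,2] = -6/2 = -3.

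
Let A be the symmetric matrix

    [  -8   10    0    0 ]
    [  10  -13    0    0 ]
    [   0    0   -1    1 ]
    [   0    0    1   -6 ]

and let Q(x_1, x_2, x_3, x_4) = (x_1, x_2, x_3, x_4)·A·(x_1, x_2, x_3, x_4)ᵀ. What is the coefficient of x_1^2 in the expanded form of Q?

-8

The coefficient of x_1^2 is the diagonal entry A[1,1] = -8.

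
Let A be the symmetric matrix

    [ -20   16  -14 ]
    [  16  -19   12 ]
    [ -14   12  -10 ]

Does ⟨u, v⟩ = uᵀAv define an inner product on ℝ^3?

Leading principal minors: Δ_1 = -20, Δ_2 = 124, Δ_3 = -12.
The signs alternate starting with Δ_1 < 0, so by Sylvester's criterion Q is negative definite.
⟨·,·⟩ is an inner product exactly when A is positive definite.

no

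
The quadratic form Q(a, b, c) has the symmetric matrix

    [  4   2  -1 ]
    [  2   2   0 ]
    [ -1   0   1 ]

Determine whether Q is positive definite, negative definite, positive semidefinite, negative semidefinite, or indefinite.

positive definite

Symmetric row and column elimination reduces A to a congruent diagonal form with pivots 4, 1, 1/2.
Counting signs: 3 positive.
Hence Q is positive definite.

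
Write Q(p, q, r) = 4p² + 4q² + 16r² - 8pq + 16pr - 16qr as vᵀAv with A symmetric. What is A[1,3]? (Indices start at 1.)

The coefficient of p·r in Q is 16. For a symmetric A this equals A[1,3] + A[3,1] = 2·A[1,3].
So A[1,3] = 16/2 = 8.

8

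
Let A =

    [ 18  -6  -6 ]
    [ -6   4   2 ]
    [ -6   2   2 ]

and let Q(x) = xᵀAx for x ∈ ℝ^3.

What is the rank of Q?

Row-reducing A symmetrically gives the diagonal entries 18, 2, 0.
That gives 2 positive, 1 zero pivots.
The rank is the number of nonzero pivots: 2.

2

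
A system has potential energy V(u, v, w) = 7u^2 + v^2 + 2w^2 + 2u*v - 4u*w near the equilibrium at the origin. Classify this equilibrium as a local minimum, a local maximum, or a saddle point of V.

local minimum

The Hessian at the origin is H = [[14, 2, -4], [2, 2, 0], [-4, 0, 4]].
An LDLᵀ factorisation of H has diagonal entries 14, 12/7, 8/3.
Counting signs: 3 positive.
H is positive definite, so the origin is a strict local minimum.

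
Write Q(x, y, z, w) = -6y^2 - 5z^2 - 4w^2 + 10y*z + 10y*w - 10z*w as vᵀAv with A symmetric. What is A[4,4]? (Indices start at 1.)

-4

The coefficient of w^2 in Q is -4, and that is exactly A[4,4].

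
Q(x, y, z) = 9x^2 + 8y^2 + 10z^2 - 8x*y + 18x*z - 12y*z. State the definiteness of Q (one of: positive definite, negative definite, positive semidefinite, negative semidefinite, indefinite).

The symmetric matrix of Q is A = [[9, -4, 9], [-4, 8, -6], [9, -6, 10]].
Leading principal minors: Δ_1 = 9, Δ_2 = 56, Δ_3 = 20.
All leading principal minors are positive, so by Sylvester's criterion Q is positive definite.

positive definite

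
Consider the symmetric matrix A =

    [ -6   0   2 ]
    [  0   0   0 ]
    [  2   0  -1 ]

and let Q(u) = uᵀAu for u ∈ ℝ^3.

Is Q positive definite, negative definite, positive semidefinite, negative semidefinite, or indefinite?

Symmetric row and column elimination reduces A to a congruent diagonal form with pivots -6, 0, -1/3.
Counting signs: 2 negative, 1 zero.
Hence Q is negative semidefinite.

negative semidefinite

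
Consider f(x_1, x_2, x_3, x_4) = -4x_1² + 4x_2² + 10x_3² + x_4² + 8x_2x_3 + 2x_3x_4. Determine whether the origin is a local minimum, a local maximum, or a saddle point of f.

The Hessian at the origin is H = [[-8, 0, 0, 0], [0, 8, 8, 0], [0, 8, 20, 2], [0, 0, 2, 2]].
Applying the same elementary operations to the rows and columns of H produces a congruent diagonal matrix with entries -8, 8, 12, 5/3.
That gives 3 positive, 1 negative pivots.
H is indefinite, so the origin is a saddle point.

saddle point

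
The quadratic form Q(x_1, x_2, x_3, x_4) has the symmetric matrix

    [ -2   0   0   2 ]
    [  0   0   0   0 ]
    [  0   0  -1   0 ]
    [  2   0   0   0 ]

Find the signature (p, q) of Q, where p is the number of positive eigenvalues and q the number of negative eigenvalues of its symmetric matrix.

(1, 2)

Row-reducing A symmetrically gives the diagonal entries -2, 0, -1, 2.
So there are 1 positive, 2 negative, 1 zero pivots.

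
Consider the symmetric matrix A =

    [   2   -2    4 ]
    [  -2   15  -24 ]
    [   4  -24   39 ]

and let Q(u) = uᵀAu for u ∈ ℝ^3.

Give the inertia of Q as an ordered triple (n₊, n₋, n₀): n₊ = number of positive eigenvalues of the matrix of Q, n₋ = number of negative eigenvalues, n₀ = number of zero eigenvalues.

(3, 0, 0)

Applying the same elementary operations to the rows and columns of A produces a congruent diagonal matrix with entries 2, 13, 3/13.
So there are 3 positive pivots.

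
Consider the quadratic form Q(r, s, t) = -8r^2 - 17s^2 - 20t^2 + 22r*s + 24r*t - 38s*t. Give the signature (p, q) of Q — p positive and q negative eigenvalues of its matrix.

(1, 2)

The associated matrix is A = [[-8, 11, 12], [11, -17, -19], [12, -19, -20]].
Congruent diagonalization of A (simultaneous row and column reduction) yields pivots -8, -15/8, 4/3.
That gives 1 positive, 2 negative pivots.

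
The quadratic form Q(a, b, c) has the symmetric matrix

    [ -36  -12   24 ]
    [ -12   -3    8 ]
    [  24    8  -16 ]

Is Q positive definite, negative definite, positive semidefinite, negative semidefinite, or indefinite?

indefinite

Applying the same elementary operations to the rows and columns of A produces a congruent diagonal matrix with entries -36, 1, 0.
That gives 1 positive, 1 negative, 1 zero pivots.
Hence Q is indefinite.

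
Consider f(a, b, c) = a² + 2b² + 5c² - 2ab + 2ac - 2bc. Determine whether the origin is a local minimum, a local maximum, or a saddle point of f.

local minimum

The Hessian at the origin is H = [[2, -2, 2], [-2, 4, -2], [2, -2, 10]].
An LDLᵀ factorisation of H has diagonal entries 2, 2, 8.
That gives 3 positive pivots.
H is positive definite, so the origin is a strict local minimum.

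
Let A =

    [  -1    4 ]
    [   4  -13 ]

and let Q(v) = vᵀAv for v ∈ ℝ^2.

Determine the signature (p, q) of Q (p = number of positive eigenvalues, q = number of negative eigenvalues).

Row-reducing A symmetrically gives the diagonal entries -1, 3.
So there are 1 positive, 1 negative pivots.

(1, 1)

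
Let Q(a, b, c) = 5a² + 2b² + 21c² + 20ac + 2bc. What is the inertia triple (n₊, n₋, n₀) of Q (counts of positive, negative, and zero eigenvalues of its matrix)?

The associated matrix is A = [[5, 0, 10], [0, 2, 1], [10, 1, 21]].
Symmetric row and column elimination reduces A to a congruent diagonal form with pivots 5, 2, 1/2.
Counting signs: 3 positive.

(3, 0, 0)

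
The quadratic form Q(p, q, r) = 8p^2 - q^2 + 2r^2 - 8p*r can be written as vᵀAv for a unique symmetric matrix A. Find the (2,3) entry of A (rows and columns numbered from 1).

0

The coefficient of q·r in Q is 0. For a symmetric A this equals A[2,3] + A[3,2] = 2·A[2,3].
So A[2,3] = 0/2 = 0.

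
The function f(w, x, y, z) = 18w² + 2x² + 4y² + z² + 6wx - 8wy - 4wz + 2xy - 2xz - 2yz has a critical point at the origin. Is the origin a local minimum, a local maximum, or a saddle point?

local minimum

The Hessian at the origin is H = [[36, 6, -8, -4], [6, 4, 2, -2], [-8, 2, 8, -2], [-4, -2, -2, 2]].
An LDLᵀ factorisation of H has diagonal entries 36, 3, 68/27, 3/17.
So there are 4 positive pivots.
H is positive definite, so the origin is a strict local minimum.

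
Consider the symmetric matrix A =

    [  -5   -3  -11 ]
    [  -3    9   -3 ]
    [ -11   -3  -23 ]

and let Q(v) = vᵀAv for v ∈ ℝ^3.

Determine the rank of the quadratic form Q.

Applying the same elementary operations to the rows and columns of A produces a congruent diagonal matrix with entries -5, 54/5, 0.
Counting signs: 1 positive, 1 negative, 1 zero.
The rank is the number of nonzero pivots: 2.

2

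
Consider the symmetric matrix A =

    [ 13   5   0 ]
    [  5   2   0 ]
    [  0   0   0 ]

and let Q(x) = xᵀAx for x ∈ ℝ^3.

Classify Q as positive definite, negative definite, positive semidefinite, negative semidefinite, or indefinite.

Congruent diagonalization of A (simultaneous row and column reduction) yields pivots 13, 1/13, 0.
Counting signs: 2 positive, 1 zero.
Hence Q is positive semidefinite.

positive semidefinite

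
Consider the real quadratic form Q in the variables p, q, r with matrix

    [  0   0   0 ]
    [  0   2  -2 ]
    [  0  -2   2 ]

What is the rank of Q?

Symmetric row and column elimination reduces A to a congruent diagonal form with pivots 0, 2, 0.
So there are 1 positive, 2 zero pivots.
The rank is the number of nonzero pivots: 1.

1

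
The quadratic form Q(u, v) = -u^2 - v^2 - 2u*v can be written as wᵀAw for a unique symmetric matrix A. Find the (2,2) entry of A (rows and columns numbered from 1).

-1

The coefficient of v^2 in Q is -1, and that is exactly A[2,2].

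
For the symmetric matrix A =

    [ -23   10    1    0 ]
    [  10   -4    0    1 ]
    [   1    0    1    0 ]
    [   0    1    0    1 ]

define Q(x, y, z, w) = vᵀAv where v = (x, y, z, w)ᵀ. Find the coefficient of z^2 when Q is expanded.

The coefficient of z^2 is the diagonal entry A[3,3] = 1.

1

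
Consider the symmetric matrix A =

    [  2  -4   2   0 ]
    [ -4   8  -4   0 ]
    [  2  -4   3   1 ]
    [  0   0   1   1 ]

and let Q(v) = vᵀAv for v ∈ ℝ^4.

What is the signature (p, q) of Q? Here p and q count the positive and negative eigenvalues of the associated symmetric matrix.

(2, 0)

Applying the same elementary operations to the rows and columns of A produces a congruent diagonal matrix with entries 2, 0, 1, 0.
Counting signs: 2 positive, 2 zero.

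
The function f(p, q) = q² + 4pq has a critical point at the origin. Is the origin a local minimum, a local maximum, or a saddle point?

The Hessian at the origin is H = [[0, 4], [4, 2]].
det H = 0·2 − (4)² = -16 < 0, so H is indefinite.
Therefore the origin is a saddle point.

saddle point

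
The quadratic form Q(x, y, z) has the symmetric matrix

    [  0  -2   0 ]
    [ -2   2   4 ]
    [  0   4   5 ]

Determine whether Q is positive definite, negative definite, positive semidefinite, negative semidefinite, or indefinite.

A is congruent to a diagonal matrix with 2 positive, 1 negative and 0 zero entries, so Q is indefinite.

indefinite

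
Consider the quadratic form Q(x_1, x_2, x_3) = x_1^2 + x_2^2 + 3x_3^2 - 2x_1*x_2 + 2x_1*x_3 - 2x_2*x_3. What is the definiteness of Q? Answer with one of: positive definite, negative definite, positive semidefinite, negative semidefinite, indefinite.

positive semidefinite

The symmetric matrix is A = [[1, -1, 1], [-1, 1, -1], [1, -1, 3]].
Symmetric row and column elimination reduces A to a congruent diagonal form with pivots 1, 0, 2.
Counting signs: 2 positive, 1 zero.
Hence Q is positive semidefinite.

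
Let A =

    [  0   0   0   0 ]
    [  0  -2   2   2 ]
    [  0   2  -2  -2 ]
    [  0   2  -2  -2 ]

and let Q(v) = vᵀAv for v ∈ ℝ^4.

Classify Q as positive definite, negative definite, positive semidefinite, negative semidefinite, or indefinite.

Symmetric row and column elimination reduces A to a congruent diagonal form with pivots 0, -2, 0, 0.
So there are 1 negative, 3 zero pivots.
Hence Q is negative semidefinite.

negative semidefinite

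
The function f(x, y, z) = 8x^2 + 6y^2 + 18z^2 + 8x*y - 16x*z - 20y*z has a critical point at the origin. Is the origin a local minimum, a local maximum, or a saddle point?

local minimum

The Hessian at the origin is H = [[16, 8, -16], [8, 12, -20], [-16, -20, 36]].
Row-reducing H symmetrically gives the diagonal entries 16, 8, 2.
So there are 3 positive pivots.
H is positive definite, so the origin is a strict local minimum.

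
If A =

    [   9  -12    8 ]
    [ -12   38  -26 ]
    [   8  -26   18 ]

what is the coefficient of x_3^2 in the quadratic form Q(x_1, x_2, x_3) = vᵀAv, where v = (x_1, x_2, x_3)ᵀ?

The coefficient of x_3^2 is the diagonal entry A[3,3] = 18.

18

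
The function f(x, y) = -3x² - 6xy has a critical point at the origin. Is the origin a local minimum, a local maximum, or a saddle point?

saddle point

The Hessian at the origin is H = [[-6, -6], [-6, 0]].
det H = -6·0 − (-6)² = -36 < 0, so H is indefinite.
Therefore the origin is a saddle point.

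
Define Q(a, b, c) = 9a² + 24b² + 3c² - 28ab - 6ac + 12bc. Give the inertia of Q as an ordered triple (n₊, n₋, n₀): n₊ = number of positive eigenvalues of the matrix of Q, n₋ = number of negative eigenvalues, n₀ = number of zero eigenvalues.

(3, 0, 0)

The associated matrix is A = [[9, -14, -3], [-14, 24, 6], [-3, 6, 3]].
Congruent diagonalization of A (simultaneous row and column reduction) yields pivots 9, 20/9, 6/5.
Counting signs: 3 positive.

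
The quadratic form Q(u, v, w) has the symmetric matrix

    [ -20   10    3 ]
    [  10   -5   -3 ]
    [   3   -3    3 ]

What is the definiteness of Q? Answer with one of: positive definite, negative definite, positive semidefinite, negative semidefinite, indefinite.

indefinite

A is congruent to a diagonal matrix with 1 positive, 2 negative and 0 zero entries, so Q is indefinite.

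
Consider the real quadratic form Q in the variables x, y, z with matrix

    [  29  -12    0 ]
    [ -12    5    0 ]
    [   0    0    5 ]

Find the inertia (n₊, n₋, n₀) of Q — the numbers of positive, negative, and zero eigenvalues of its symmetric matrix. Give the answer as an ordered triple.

Row-reducing A symmetrically gives the diagonal entries 29, 1/29, 5.
Counting signs: 3 positive.

(3, 0, 0)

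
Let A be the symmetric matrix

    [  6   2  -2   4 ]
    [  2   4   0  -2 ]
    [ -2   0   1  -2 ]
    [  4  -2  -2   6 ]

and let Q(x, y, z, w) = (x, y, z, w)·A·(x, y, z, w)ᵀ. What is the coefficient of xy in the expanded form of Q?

4

The coefficient of xy is A[1,2] + A[2,1] = 2·2 = 4.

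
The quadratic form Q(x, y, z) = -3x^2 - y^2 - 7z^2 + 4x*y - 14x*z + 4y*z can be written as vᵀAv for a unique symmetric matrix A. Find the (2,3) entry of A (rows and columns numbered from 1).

2

The coefficient of y·z in Q is 4. For a symmetric A this equals A[2,3] + A[3,2] = 2·A[2,3].
So A[2,3] = 4/2 = 2.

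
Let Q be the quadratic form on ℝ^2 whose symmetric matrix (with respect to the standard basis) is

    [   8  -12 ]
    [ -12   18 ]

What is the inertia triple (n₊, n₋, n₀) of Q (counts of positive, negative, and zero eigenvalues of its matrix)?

(1, 0, 1)

Congruent diagonalization of A (simultaneous row and column reduction) yields pivots 8, 0.
That gives 1 positive, 1 zero pivots.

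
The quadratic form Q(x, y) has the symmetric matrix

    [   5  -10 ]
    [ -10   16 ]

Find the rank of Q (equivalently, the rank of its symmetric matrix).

Congruent diagonalization of A (simultaneous row and column reduction) yields pivots 5, -4.
So there are 1 positive, 1 negative pivots.
The rank is the number of nonzero pivots: 2.

2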